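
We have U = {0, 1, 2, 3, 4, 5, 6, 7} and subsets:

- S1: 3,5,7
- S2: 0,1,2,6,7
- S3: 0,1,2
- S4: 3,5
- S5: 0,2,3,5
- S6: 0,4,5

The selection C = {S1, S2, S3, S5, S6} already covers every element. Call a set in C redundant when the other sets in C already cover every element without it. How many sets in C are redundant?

3

Drop S1: the rest still cover every element — redundant.
Drop S2: 6 uncovered — not redundant.
Drop S3: the rest still cover every element — redundant.
Drop S5: the rest still cover every element — redundant.
Drop S6: 4 uncovered — not redundant.
3 redundant: S1, S3, S5.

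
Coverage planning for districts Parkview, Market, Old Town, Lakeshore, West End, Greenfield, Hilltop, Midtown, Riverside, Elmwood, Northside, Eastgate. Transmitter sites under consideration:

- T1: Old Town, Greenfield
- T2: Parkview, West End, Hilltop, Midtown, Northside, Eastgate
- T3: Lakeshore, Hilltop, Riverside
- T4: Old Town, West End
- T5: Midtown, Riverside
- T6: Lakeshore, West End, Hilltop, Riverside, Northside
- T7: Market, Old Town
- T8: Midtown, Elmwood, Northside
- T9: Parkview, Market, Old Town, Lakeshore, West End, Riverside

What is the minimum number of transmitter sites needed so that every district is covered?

4

T1, T2, T8, T9 together cover {Parkview, Market, Old Town, Lakeshore, West End, Greenfield, Hilltop, Midtown, Riverside, Elmwood, Northside, Eastgate} — every district.
No 3 of the 9 transmitter sites cover everything (all 84 triples fall short), so 4 is minimum.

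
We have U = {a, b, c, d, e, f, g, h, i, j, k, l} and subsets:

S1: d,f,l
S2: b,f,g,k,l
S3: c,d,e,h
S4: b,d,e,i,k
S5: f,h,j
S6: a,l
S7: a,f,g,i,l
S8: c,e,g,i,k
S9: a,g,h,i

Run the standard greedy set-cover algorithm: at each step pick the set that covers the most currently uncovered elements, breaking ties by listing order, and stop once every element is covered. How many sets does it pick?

Pick 1: S2 covers 5 new elements (b, f, g, k, l).
Pick 2: S3 covers 4 new elements (c, d, e, h).
Pick 3: S7 covers 2 new elements (a, i).
Pick 4: S5 covers 1 new elements (j).
Greedy uses 4 sets.

4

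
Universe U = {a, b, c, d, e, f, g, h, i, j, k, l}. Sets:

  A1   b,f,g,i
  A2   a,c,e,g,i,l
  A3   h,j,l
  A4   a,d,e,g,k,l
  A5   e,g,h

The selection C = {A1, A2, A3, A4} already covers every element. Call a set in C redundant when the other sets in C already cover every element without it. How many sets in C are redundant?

0

Drop A1: b, f uncovered — not redundant.
Drop A2: c uncovered — not redundant.
Drop A3: h, j uncovered — not redundant.
Drop A4: d, k uncovered — not redundant.
None of the sets in C is redundant.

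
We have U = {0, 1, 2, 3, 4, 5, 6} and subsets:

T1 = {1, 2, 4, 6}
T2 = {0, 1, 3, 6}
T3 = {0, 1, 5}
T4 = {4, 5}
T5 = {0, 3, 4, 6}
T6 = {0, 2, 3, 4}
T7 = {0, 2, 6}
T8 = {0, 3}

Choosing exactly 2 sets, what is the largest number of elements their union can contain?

6

Choosing T1, T2 covers {0, 1, 2, 3, 4, 6} — 6 elements.
No choice of 2 sets does better; here 5 is left uncovered.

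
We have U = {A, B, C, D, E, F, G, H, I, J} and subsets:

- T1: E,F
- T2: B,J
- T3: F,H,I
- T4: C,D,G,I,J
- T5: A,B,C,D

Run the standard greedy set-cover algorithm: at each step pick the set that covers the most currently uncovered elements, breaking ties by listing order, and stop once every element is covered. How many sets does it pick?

Pick 1: T4 covers 5 new elements (C, D, G, I, J).
Pick 2: T1 covers 2 new elements (E, F).
Pick 3: T5 covers 2 new elements (A, B).
Pick 4: T3 covers 1 new elements (H).
Greedy uses 4 sets.

4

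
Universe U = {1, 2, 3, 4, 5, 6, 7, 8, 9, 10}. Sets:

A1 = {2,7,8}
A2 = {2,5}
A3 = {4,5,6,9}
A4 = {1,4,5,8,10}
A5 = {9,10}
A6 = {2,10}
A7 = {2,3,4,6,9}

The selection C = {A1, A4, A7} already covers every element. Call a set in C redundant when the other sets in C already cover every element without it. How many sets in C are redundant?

0

Drop A1: 7 uncovered — not redundant.
Drop A4: 1, 5, 10 uncovered — not redundant.
Drop A7: 3, 6, 9 uncovered — not redundant.
None of the sets in C is redundant.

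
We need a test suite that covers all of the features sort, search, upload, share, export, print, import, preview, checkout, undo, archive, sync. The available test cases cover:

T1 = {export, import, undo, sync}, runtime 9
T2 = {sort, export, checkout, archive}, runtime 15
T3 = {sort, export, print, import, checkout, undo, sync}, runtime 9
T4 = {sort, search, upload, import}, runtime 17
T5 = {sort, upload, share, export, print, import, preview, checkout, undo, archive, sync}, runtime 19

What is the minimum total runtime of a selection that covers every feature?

T4, T5 cover every feature at runtime 17 + 19 = 36.
Any cover uses at least 2 test cases; among all covering selections none totals below 36.
Greedy by coverage-per-runtime would pick T3, T5, T4 for 45 — worse than the optimum 36.

36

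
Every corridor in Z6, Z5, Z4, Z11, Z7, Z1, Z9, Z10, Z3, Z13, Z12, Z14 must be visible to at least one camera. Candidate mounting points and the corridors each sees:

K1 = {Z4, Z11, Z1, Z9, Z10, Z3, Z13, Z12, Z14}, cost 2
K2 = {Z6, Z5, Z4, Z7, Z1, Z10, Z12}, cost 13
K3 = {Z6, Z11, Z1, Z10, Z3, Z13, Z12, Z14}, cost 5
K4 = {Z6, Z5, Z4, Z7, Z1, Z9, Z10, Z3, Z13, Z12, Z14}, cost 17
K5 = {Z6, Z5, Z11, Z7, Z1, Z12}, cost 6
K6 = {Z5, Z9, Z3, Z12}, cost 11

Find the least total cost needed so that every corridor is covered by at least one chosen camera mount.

8

K1, K5 cover every corridor at cost 2 + 6 = 8.
Any cover uses at least 2 camera mounts; among all covering selections none totals below 8.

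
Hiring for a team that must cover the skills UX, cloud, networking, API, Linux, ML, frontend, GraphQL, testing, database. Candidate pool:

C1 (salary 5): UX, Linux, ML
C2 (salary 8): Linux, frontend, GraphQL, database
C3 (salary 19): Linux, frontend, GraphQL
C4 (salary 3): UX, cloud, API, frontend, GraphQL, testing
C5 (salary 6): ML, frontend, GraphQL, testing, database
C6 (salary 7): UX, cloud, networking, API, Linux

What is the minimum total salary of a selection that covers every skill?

13

C5, C6 cover every skill at salary 6 + 7 = 13.
Any cover uses at least 2 candidates; among all covering selections none totals below 13.
Greedy by coverage-per-salary would pick C4, C1, C5, C6 for 21 — worse than the optimum 13.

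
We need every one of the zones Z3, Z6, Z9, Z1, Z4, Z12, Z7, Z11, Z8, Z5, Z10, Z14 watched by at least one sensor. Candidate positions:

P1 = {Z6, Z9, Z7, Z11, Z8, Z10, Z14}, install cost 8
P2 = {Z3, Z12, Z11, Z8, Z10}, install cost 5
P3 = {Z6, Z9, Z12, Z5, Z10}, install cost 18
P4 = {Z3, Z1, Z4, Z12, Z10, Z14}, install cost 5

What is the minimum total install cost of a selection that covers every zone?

P1, P3, P4 cover every zone at install cost 8 + 18 + 5 = 31.
Any cover uses at least 3 sensor positions; among all covering selections none totals below 31.

31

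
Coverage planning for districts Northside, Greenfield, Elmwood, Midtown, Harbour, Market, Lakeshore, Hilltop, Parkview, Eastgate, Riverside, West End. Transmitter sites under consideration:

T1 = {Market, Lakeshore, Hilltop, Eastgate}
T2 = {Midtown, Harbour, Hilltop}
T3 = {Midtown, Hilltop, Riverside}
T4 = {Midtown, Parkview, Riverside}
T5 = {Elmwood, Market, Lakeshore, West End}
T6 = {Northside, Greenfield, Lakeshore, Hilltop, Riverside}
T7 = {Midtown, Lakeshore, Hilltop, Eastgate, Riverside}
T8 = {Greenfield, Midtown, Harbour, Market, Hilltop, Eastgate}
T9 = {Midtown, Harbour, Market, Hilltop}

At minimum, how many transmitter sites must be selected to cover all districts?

4

T4, T5, T6, T8 together cover {Northside, Greenfield, Elmwood, Midtown, Harbour, Market, Lakeshore, Hilltop, Parkview, Eastgate, Riverside, West End} — every district.
No 3 of the 9 transmitter sites cover everything (all 84 triples fall short), so 4 is minimum.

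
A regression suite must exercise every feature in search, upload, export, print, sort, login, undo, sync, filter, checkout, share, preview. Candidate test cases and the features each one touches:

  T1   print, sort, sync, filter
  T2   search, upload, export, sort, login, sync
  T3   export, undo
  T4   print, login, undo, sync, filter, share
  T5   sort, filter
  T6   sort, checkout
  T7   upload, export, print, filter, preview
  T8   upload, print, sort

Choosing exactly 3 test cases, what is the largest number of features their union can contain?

11

Choosing T2, T4, T6 covers {search, upload, export, print, sort, login, undo, sync, filter, checkout, share} — 11 features.
No choice of 3 test cases does better; here preview is left uncovered.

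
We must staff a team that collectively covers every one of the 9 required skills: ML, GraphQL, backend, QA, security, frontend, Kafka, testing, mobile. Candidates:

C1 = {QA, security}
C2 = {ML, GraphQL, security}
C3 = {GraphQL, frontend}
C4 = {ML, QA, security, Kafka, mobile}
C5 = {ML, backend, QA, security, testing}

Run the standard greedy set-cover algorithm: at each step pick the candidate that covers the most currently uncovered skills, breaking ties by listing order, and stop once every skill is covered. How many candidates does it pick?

Pick 1: C4 covers 5 new skills (ML, QA, security, Kafka, mobile).
Pick 2: C3 covers 2 new skills (GraphQL, frontend).
Pick 3: C5 covers 2 new skills (backend, testing).
Greedy uses 3 candidates.

3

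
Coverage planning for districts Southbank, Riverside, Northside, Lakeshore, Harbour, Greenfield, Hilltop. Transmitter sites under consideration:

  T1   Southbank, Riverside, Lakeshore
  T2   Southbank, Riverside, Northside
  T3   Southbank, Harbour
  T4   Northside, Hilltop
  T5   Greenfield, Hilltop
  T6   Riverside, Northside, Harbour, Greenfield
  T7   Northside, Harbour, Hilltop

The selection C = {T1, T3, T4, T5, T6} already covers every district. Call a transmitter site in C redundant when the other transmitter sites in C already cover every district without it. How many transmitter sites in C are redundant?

4

Drop T1: Lakeshore uncovered — not redundant.
Drop T3: the rest still cover every district — redundant.
Drop T4: the rest still cover every district — redundant.
Drop T5: the rest still cover every district — redundant.
Drop T6: the rest still cover every district — redundant.
4 redundant: T3, T4, T5, T6.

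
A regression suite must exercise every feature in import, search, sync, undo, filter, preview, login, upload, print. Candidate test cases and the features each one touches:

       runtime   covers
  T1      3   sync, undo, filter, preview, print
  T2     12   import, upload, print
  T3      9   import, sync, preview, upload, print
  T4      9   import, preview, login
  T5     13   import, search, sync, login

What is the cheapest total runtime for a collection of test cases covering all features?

T1, T3, T5 cover every feature at runtime 3 + 9 + 13 = 25.
Any cover uses at least 3 test cases; among all covering selections none totals below 25.

25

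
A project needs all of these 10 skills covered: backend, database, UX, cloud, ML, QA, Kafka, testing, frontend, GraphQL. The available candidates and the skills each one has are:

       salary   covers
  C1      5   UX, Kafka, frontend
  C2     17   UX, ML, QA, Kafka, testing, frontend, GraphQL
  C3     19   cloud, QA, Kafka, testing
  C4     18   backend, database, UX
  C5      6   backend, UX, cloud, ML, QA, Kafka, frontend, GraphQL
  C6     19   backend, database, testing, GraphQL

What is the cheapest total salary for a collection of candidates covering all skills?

25

C5, C6 cover every skill at salary 6 + 19 = 25.
Any cover uses at least 2 candidates; among all covering selections none totals below 25.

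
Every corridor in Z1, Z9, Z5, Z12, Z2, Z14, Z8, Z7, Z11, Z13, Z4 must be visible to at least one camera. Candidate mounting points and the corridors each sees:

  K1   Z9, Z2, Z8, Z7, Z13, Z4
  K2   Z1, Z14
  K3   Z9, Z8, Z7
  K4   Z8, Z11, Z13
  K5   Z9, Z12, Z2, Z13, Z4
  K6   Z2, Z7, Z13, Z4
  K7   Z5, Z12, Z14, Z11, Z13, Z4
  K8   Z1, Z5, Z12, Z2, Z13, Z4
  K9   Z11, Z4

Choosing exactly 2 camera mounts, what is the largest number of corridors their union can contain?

10

Choosing K1, K7 covers {Z9, Z5, Z12, Z2, Z14, Z8, Z7, Z11, Z13, Z4} — 10 corridors.
No choice of 2 camera mounts does better; here Z1 is left uncovered.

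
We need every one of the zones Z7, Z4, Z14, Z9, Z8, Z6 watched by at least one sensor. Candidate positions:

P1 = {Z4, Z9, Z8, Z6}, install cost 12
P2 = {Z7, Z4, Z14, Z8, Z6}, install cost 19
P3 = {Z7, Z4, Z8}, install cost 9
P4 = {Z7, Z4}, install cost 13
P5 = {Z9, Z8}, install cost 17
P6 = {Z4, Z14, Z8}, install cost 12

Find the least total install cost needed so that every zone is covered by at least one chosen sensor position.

P1, P2 cover every zone at install cost 12 + 19 = 31.
Any cover uses at least 2 sensor positions; among all covering selections none totals below 31.

31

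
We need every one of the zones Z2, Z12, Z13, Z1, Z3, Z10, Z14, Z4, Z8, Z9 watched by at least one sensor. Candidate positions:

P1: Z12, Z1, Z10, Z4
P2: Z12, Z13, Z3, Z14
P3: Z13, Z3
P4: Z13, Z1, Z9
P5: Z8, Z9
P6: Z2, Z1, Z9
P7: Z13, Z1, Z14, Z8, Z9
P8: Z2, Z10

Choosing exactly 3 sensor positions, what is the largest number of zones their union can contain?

9

Choosing P1, P2, P5 covers {Z12, Z13, Z1, Z3, Z10, Z14, Z4, Z8, Z9} — 9 zones.
No choice of 3 sensor positions does better; here Z2 is left uncovered.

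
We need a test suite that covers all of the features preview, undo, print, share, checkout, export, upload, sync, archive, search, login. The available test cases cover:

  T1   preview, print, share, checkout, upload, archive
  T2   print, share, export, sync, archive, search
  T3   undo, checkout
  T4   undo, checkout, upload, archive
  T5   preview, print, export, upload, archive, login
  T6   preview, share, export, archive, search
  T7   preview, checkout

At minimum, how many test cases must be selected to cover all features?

3

T2, T3, T5 together cover {preview, undo, print, share, checkout, export, upload, sync, archive, search, login} — every feature.
No 2 of the 7 test cases cover everything (all 21 pairs fall short), so 3 is minimum.
Greedy (largest uncovered first) would take T1, T2, T3, T5 — 4 test cases — but 3 suffice.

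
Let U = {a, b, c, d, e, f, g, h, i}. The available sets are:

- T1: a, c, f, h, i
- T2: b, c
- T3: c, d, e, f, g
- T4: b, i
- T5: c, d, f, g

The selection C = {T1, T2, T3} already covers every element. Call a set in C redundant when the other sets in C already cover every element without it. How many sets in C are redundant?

Drop T1: a, h, i uncovered — not redundant.
Drop T2: b uncovered — not redundant.
Drop T3: d, e, g uncovered — not redundant.
None of the sets in C is redundant.

0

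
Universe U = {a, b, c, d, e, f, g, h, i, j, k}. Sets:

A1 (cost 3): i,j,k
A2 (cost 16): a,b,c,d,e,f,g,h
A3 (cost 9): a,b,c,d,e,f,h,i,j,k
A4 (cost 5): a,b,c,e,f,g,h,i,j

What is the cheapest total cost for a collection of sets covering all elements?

14

A3, A4 cover every element at cost 9 + 5 = 14.
Any cover uses at least 2 sets; among all covering selections none totals below 14.
Greedy by coverage-per-cost would pick A4, A1, A3 for 17 — worse than the optimum 14.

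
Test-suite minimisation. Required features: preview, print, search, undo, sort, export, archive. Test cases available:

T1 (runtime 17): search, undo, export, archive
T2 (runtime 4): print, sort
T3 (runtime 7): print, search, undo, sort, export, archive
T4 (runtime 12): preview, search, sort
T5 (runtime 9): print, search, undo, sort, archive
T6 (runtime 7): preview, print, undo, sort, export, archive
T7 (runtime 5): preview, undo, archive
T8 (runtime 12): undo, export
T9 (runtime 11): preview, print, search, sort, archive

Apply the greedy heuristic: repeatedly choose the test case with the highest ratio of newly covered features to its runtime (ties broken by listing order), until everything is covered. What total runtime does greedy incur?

12

Pick 1: T3 adds 6 new (print, search, undo, sort, export, archive) at runtime 7 (ratio 6/7).
Pick 2: T7 adds 1 new (preview) at runtime 5 (ratio 1/5).
Greedy total runtime: 7 + 5 = 12.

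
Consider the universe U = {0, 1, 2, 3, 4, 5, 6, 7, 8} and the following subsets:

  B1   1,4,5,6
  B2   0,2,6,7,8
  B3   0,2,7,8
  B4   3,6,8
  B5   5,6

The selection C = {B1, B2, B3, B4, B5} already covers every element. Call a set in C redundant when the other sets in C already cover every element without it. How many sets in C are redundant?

Drop B1: 1, 4 uncovered — not redundant.
Drop B2: the rest still cover every element — redundant.
Drop B3: the rest still cover every element — redundant.
Drop B4: 3 uncovered — not redundant.
Drop B5: the rest still cover every element — redundant.
3 redundant: B2, B3, B5.

3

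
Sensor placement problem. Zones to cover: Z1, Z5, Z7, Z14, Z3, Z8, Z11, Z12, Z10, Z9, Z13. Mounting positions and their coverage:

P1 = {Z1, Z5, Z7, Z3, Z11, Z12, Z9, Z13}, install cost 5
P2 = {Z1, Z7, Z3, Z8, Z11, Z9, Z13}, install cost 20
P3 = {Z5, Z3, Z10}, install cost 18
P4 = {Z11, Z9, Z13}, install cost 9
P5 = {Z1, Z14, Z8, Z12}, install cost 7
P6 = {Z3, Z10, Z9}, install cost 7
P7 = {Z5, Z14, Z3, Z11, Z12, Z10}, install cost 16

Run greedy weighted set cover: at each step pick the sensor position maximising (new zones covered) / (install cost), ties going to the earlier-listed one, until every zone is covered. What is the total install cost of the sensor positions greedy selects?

Pick 1: P1 adds 8 new (Z1, Z5, Z7, Z3, Z11, Z12, Z9, Z13) at install cost 5 (ratio 8/5).
Pick 2: P5 adds 2 new (Z14, Z8) at install cost 7 (ratio 2/7).
Pick 3: P6 adds 1 new (Z10) at install cost 7 (ratio 1/7).
Greedy total install cost: 5 + 7 + 7 = 19.

19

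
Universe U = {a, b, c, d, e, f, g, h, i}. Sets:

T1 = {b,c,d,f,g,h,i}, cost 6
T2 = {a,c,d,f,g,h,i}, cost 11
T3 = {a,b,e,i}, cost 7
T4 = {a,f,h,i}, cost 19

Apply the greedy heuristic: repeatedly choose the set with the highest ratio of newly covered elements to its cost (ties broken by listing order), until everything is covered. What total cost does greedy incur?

Pick 1: T1 adds 7 new (b, c, d, f, g, h, i) at cost 6 (ratio 7/6).
Pick 2: T3 adds 2 new (a, e) at cost 7 (ratio 2/7).
Greedy total cost: 6 + 7 = 13.

13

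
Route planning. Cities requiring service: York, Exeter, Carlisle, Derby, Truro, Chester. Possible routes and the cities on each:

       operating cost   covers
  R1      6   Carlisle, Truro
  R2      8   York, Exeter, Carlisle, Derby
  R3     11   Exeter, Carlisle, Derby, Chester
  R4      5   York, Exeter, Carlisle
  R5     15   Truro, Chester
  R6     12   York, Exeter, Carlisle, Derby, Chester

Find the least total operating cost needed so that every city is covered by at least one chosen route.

R1, R6 cover every city at operating cost 6 + 12 = 18.
Any cover uses at least 2 routes; among all covering selections none totals below 18.
Greedy by coverage-per-operating cost would pick R4, R3, R1 for 22 — worse than the optimum 18.

18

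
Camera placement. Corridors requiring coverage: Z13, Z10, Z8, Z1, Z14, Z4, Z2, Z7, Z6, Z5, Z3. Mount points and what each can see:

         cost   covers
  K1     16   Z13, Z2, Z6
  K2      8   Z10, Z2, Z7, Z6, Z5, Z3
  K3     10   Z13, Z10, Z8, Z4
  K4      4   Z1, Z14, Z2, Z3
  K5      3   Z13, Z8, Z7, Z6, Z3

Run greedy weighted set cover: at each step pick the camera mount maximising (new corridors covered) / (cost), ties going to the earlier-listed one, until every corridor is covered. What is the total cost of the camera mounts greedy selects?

Pick 1: K5 adds 5 new (Z13, Z8, Z7, Z6, Z3) at cost 3 (ratio 5/3).
Pick 2: K4 adds 3 new (Z1, Z14, Z2) at cost 4 (ratio 3/4).
Pick 3: K2 adds 2 new (Z10, Z5) at cost 8 (ratio 2/8).
Pick 4: K3 adds 1 new (Z4) at cost 10 (ratio 1/10).
Greedy total cost: 3 + 4 + 8 + 10 = 25. (The true optimum is 22, so greedy overshoots here.)

25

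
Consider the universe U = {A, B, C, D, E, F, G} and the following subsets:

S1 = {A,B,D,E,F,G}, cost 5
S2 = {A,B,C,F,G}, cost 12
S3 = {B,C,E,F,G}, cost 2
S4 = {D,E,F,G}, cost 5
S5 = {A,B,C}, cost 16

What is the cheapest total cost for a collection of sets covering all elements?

S1, S3 cover every element at cost 5 + 2 = 7.
Any cover uses at least 2 sets; among all covering selections none totals below 7.

7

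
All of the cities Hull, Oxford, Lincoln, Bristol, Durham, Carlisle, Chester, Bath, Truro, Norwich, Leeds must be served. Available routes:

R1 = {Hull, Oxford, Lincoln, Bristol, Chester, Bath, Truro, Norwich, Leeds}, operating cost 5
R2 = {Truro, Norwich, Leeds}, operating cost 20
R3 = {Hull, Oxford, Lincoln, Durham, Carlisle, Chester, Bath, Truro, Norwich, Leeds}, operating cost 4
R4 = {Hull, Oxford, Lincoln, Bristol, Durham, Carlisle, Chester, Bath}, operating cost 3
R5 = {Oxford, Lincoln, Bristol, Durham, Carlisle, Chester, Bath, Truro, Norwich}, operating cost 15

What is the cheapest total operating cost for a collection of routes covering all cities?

R3, R4 cover every city at operating cost 4 + 3 = 7.
Any cover uses at least 2 routes; among all covering selections none totals below 7.

7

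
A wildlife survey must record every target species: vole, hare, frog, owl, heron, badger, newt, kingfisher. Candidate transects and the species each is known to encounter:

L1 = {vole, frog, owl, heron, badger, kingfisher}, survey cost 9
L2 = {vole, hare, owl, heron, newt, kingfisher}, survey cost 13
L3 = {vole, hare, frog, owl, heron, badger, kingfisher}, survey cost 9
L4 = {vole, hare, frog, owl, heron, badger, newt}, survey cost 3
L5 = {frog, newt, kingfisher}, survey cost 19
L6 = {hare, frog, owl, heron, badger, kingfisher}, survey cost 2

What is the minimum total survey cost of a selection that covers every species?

L4, L6 cover every species at survey cost 3 + 2 = 5.
Any cover uses at least 2 transects; among all covering selections none totals below 5.

5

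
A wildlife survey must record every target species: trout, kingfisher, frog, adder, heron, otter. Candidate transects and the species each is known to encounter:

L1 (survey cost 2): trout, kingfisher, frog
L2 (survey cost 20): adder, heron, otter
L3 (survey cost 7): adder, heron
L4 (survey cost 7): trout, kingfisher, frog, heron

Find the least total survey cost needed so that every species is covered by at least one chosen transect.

L1, L2 cover every species at survey cost 2 + 20 = 22.
Any cover uses at least 2 transects; among all covering selections none totals below 22.
Greedy by coverage-per-survey cost would pick L1, L3, L2 for 29 — worse than the optimum 22.

22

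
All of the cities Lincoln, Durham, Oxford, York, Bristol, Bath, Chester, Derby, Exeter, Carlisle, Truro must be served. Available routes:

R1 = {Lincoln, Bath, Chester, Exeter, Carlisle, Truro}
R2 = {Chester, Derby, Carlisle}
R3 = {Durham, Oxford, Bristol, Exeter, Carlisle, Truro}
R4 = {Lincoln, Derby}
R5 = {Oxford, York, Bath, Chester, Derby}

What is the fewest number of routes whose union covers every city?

3

R1, R3, R5 together cover {Lincoln, Durham, Oxford, York, Bristol, Bath, Chester, Derby, Exeter, Carlisle, Truro} — every city.
No 2 of the 5 routes cover everything (all 10 pairs fall short), so 3 is minimum.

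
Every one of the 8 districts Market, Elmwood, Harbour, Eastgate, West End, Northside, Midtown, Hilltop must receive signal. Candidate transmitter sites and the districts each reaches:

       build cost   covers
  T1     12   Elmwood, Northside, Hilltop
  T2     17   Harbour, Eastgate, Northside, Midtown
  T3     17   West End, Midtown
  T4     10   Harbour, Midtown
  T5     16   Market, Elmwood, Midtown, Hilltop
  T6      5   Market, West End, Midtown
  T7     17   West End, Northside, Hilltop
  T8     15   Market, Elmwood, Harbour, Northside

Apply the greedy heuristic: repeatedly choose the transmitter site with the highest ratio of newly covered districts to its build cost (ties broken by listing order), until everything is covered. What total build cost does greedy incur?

34

Pick 1: T6 adds 3 new (Market, West End, Midtown) at build cost 5 (ratio 3/5).
Pick 2: T1 adds 3 new (Elmwood, Northside, Hilltop) at build cost 12 (ratio 3/12).
Pick 3: T2 adds 2 new (Harbour, Eastgate) at build cost 17 (ratio 2/17).
Greedy total build cost: 5 + 12 + 17 = 34.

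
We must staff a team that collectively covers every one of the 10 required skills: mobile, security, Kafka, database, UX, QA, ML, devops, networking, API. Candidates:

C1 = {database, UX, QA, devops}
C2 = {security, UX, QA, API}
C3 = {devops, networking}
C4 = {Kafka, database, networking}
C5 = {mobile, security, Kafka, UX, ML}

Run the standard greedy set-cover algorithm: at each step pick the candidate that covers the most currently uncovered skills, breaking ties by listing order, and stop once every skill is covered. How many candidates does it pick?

4

Pick 1: C5 covers 5 new skills (mobile, security, Kafka, UX, ML).
Pick 2: C1 covers 3 new skills (database, QA, devops).
Pick 3: C2 covers 1 new skills (API).
Pick 4: C3 covers 1 new skills (networking).
Greedy uses 4 candidates.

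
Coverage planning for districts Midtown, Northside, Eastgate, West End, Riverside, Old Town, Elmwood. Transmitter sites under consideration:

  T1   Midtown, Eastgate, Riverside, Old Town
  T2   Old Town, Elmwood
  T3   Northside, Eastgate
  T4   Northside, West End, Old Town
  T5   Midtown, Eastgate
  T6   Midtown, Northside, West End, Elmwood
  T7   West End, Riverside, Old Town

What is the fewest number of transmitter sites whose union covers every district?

2

T1, T6 together cover {Midtown, Northside, Eastgate, West End, Riverside, Old Town, Elmwood} — every district.
No single transmitter site contains all 7 districts, so 2 is optimal.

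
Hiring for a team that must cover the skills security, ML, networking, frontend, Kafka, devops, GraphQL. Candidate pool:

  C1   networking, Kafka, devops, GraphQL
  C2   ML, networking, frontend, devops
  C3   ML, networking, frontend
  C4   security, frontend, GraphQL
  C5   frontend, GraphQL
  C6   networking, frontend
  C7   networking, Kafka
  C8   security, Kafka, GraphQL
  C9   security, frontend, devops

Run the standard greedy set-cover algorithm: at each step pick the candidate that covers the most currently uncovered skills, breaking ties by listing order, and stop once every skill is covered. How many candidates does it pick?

Pick 1: C1 covers 4 new skills (networking, Kafka, devops, GraphQL).
Pick 2: C2 covers 2 new skills (ML, frontend).
Pick 3: C4 covers 1 new skills (security).
Greedy uses 3 candidates. (The true minimum is 2.)

3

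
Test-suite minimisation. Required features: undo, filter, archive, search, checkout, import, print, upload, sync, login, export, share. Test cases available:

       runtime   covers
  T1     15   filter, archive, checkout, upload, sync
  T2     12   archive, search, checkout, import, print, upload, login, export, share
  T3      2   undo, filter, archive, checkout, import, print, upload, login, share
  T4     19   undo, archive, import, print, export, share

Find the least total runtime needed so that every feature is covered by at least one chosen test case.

29

T1, T2, T3 cover every feature at runtime 15 + 12 + 2 = 29.
Any cover uses at least 3 test cases; among all covering selections none totals below 29.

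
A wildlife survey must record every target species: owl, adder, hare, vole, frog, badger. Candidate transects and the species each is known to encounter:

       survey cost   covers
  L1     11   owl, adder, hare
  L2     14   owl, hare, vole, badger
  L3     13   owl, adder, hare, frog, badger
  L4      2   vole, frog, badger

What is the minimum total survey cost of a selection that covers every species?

13

L1, L4 cover every species at survey cost 11 + 2 = 13.
Any cover uses at least 2 transects; among all covering selections none totals below 13.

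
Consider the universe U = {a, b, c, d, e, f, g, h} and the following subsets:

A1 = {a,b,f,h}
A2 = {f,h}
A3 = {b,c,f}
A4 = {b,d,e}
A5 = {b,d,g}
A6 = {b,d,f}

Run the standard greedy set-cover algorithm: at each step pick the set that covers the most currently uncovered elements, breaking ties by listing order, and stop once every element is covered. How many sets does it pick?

Pick 1: A1 covers 4 new elements (a, b, f, h).
Pick 2: A4 covers 2 new elements (d, e).
Pick 3: A3 covers 1 new elements (c).
Pick 4: A5 covers 1 new elements (g).
Greedy uses 4 sets.

4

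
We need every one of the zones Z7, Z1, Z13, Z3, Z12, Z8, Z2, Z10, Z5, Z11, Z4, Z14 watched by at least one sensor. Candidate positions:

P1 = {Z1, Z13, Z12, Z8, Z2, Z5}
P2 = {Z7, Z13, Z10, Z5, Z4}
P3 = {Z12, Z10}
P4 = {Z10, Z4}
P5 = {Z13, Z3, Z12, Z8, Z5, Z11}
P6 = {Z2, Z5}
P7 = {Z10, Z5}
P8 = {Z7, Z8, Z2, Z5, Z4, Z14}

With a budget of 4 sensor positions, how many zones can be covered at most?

12

Choosing P1, P2, P5, P8 covers {Z7, Z1, Z13, Z3, Z12, Z8, Z2, Z10, Z5, Z11, Z4, Z14} — 12 zones.
That is all 12 zones.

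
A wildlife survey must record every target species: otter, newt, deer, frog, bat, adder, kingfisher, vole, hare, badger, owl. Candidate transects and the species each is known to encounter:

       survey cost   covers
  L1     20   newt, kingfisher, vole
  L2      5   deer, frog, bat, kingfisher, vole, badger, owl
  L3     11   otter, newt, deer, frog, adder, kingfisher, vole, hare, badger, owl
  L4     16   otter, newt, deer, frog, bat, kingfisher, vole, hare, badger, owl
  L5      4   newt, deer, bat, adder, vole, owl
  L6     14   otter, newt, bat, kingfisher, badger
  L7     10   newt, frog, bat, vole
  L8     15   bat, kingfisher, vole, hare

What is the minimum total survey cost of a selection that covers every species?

L3, L5 cover every species at survey cost 11 + 4 = 15.
Any cover uses at least 2 transects; among all covering selections none totals below 15.

15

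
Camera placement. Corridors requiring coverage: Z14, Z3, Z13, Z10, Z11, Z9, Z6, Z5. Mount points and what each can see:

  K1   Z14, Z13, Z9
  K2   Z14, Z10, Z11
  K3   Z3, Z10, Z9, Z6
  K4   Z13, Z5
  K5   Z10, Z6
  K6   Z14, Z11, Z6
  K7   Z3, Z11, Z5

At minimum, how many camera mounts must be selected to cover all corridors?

3

K1, K3, K7 together cover {Z14, Z3, Z13, Z10, Z11, Z9, Z6, Z5} — every corridor.
No 2 of the 7 camera mounts cover everything (all 21 pairs fall short), so 3 is minimum.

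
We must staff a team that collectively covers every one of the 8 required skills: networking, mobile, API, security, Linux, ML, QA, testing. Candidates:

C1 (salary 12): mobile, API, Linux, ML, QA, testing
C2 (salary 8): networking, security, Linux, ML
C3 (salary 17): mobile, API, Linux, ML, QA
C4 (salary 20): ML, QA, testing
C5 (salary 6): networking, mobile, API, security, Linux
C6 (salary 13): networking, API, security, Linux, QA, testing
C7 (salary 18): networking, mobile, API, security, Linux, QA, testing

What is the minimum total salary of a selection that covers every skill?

18

C1, C5 cover every skill at salary 12 + 6 = 18.
Any cover uses at least 2 candidates; among all covering selections none totals below 18.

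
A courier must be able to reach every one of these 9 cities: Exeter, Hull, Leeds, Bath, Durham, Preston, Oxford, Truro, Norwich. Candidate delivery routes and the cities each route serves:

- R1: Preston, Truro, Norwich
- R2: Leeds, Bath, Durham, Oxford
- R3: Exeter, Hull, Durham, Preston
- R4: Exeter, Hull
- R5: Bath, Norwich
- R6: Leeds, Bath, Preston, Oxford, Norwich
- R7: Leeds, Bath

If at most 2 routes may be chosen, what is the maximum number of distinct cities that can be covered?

8

Choosing R3, R6 covers {Exeter, Hull, Leeds, Bath, Durham, Preston, Oxford, Norwich} — 8 cities.
No choice of 2 routes does better; here Truro is left uncovered.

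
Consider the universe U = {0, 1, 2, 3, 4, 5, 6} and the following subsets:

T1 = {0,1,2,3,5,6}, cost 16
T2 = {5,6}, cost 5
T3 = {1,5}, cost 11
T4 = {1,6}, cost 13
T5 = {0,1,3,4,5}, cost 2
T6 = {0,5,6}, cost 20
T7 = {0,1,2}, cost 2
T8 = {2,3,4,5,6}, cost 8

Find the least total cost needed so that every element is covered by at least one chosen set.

9

T2, T5, T7 cover every element at cost 5 + 2 + 2 = 9.
Any cover uses at least 2 sets; among all covering selections none totals below 9.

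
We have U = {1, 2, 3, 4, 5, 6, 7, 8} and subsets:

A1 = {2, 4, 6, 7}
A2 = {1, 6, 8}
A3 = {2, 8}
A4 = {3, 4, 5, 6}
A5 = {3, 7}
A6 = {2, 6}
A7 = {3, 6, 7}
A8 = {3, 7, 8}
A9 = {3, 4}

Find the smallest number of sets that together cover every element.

A1, A2, A4 together cover {1, 2, 3, 4, 5, 6, 7, 8} — every element.
No 2 of the 9 sets cover everything (all 36 pairs fall short), so 3 is minimum.

3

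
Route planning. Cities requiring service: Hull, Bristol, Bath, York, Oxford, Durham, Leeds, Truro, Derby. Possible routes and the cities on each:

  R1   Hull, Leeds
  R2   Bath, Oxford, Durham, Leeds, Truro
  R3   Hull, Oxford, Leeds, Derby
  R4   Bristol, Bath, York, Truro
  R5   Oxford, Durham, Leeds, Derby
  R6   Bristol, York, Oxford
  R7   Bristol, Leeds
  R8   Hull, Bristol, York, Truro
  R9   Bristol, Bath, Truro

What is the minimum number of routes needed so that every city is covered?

3

R1, R4, R5 together cover {Hull, Bristol, Bath, York, Oxford, Durham, Leeds, Truro, Derby} — every city.
No 2 of the 9 routes cover everything (all 36 pairs fall short), so 3 is minimum.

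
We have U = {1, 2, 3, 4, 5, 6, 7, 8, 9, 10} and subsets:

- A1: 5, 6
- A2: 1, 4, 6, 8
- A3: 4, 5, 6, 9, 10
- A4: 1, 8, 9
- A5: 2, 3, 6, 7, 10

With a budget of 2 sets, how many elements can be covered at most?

Choosing A2, A5 covers {1, 2, 3, 4, 6, 7, 8, 10} — 8 elements.
No choice of 2 sets does better; here 5, 9 are left uncovered.

8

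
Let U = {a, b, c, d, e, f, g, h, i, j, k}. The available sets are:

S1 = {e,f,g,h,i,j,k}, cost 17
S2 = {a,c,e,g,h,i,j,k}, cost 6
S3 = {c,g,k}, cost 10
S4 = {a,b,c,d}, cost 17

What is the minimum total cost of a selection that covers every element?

34

S1, S4 cover every element at cost 17 + 17 = 34.
Any cover uses at least 2 sets; among all covering selections none totals below 34.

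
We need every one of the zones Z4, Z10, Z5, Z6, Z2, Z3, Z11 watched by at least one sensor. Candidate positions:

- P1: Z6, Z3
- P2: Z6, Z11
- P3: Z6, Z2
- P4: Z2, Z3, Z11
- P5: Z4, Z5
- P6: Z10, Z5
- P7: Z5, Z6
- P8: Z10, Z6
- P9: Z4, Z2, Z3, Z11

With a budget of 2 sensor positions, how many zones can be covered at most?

6

Choosing P6, P9 covers {Z4, Z10, Z5, Z2, Z3, Z11} — 6 zones.
No choice of 2 sensor positions does better; here Z6 is left uncovered.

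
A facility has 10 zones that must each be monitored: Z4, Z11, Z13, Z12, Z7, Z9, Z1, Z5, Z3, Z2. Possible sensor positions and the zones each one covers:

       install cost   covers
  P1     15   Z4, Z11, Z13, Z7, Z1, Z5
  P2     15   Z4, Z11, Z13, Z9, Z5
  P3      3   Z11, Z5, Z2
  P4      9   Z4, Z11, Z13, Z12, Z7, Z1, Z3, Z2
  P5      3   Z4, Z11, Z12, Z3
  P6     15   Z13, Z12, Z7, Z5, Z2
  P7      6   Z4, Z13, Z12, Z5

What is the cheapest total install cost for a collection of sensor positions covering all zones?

24

P2, P4 cover every zone at install cost 15 + 9 = 24.
Any cover uses at least 2 sensor positions; among all covering selections none totals below 24.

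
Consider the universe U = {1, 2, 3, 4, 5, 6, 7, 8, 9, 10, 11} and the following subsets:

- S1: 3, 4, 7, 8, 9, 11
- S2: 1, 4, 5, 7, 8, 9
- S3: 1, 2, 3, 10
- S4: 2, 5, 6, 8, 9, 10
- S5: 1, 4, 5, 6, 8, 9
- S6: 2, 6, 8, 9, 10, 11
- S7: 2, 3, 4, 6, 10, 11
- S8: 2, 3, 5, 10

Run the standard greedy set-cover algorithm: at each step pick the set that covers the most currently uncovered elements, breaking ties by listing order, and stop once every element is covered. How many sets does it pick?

3

Pick 1: S1 covers 6 new elements (3, 4, 7, 8, 9, 11).
Pick 2: S4 covers 4 new elements (2, 5, 6, 10).
Pick 3: S2 covers 1 new elements (1).
Greedy uses 3 sets. (The true minimum is 2.)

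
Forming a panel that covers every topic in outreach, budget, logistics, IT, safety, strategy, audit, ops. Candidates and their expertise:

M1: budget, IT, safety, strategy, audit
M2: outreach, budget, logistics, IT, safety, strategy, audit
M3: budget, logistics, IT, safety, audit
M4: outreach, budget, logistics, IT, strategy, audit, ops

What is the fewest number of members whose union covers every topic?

M1, M4 together cover {outreach, budget, logistics, IT, safety, strategy, audit, ops} — every topic.
No single member contains all 8 topics, so 2 is optimal.

2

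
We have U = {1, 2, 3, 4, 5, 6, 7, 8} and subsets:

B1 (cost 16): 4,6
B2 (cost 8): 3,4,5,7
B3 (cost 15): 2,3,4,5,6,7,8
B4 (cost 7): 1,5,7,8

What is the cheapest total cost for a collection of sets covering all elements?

22

B3, B4 cover every element at cost 15 + 7 = 22.
Any cover uses at least 2 sets; among all covering selections none totals below 22.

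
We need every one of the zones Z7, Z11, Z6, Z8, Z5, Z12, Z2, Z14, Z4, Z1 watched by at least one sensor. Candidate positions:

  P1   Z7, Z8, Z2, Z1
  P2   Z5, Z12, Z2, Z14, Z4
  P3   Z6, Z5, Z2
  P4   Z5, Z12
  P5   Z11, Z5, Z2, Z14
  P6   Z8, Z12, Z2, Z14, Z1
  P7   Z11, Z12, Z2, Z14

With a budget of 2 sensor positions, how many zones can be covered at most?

Choosing P1, P2 covers {Z7, Z8, Z5, Z12, Z2, Z14, Z4, Z1} — 8 zones.
No choice of 2 sensor positions does better; here Z11, Z6 are left uncovered.

8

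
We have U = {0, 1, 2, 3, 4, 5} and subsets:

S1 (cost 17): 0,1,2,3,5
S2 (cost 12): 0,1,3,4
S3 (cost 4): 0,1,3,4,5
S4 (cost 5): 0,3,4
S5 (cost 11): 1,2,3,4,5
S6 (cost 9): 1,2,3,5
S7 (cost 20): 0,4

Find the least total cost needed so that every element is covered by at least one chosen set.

S3, S6 cover every element at cost 4 + 9 = 13.
Any cover uses at least 2 sets; among all covering selections none totals below 13.

13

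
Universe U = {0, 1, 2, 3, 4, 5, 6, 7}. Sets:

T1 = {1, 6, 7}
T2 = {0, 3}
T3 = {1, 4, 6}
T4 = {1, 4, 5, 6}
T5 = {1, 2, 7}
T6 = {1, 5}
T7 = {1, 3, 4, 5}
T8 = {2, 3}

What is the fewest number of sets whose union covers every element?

T2, T4, T5 together cover {0, 1, 2, 3, 4, 5, 6, 7} — every element.
No 2 of the 8 sets cover everything (all 28 pairs fall short), so 3 is minimum.

3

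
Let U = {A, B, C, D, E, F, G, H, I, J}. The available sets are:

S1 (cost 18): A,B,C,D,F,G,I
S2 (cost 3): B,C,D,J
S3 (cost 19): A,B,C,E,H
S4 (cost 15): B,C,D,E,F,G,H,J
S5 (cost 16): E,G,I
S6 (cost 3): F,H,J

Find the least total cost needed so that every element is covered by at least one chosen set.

S1, S4 cover every element at cost 18 + 15 = 33.
Any cover uses at least 2 sets; among all covering selections none totals below 33.
Greedy by coverage-per-cost would pick S2, S6, S5, S1 for 40 — worse than the optimum 33.

33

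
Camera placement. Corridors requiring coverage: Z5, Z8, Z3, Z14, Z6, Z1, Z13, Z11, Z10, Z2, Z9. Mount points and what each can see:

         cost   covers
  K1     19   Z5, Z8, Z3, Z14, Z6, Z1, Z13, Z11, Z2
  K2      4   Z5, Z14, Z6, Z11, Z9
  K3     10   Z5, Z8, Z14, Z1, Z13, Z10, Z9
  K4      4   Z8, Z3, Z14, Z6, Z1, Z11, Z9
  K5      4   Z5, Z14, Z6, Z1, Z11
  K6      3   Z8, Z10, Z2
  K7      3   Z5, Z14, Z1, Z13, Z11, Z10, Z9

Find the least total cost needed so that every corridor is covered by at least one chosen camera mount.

10

K4, K6, K7 cover every corridor at cost 4 + 3 + 3 = 10.
Any cover uses at least 2 camera mounts; among all covering selections none totals below 10.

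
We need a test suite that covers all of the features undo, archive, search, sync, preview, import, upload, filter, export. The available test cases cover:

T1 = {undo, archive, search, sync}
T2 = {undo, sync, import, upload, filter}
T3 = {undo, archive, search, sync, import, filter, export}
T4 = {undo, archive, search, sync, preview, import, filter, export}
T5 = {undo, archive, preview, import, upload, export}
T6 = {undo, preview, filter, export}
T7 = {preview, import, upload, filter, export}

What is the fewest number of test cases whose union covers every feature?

2

T1, T7 together cover {undo, archive, search, sync, preview, import, upload, filter, export} — every feature.
No single test case contains all 9 features, so 2 is optimal.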